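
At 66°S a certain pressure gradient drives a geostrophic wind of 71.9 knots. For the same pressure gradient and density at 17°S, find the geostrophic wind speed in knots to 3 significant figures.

With the same pressure gradient and density, V_g ∝ 1/f ∝ 1/sin φ.
V₂ = V₁ · sin φ₁ / sin φ₂ = 71.9 × sin 66° / sin 17°
V₂ = 71.9 × 0.9135/0.2924 = 225 knots

225 knots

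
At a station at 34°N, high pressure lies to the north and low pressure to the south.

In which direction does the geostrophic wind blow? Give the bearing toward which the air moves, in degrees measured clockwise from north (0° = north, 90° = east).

270°

The pressure-gradient force points toward the south (bearing 180°).
Geostrophic balance: in the Northern Hemisphere the Coriolis force deflects motion to the right, so the geostrophic wind blows 90° to the right of the pressure-gradient force (low pressure on the left).
Rotating 180° by 90° clockwise gives 270° — the wind blows toward the west.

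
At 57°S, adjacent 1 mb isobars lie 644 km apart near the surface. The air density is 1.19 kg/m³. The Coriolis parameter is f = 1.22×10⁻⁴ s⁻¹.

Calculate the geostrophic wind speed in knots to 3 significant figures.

2.08 knots

Pressure gradient: |∂P/∂n| = 100 Pa / 644000 m = 1.55×10⁻⁴ Pa/m
Geostrophic balance (pressure-gradient force = Coriolis force):
V_g = (1/(fρ)) |∂P/∂n| = 1.55×10⁻⁴ / (1.22×10⁻⁴ × 1.19) = 1.07 m/s
Converting: 1.07 m/s × 1.944 = 2.08 knots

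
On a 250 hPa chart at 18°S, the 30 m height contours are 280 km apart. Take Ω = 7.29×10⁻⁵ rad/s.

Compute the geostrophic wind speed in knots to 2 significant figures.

45 knots

Coriolis parameter at 18°S:
f = 2Ω sin φ = 2 × 7.29×10⁻⁵ × sin 18° = 4.51×10⁻⁵ s⁻¹
Height gradient: |∂Z/∂n| = 30 m / 280000 m = 1.07×10⁻⁴
On a pressure surface, geostrophic balance gives V_g = (g/f)|∂Z/∂n|:
V_g = 9.81 × 1.07×10⁻⁴ / 4.51×10⁻⁵ = 23.3 m/s
Converting: 23.3 m/s × 1.944 = 45 knots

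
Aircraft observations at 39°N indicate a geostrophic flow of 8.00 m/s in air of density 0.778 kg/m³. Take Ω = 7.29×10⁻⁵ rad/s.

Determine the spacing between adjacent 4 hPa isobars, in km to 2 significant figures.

Coriolis parameter at 39°N:
f = 2Ω sin φ = 2 × 7.29×10⁻⁵ × sin 39° = 9.18×10⁻⁵ s⁻¹
Geostrophic balance rearranged: |∂P/∂n| = f ρ V_g
|∂P/∂n| = 9.18×10⁻⁵ × 0.778 × 8.00 = 5.71×10⁻⁴ Pa/m
Isobar spacing: Δn = ΔP/|∂P/∂n| = 400 Pa / 5.71×10⁻⁴ Pa/m = 700424 m ≈ 700 km

700 km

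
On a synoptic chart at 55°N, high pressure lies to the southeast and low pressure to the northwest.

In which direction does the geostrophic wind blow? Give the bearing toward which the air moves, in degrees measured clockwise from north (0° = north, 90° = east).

045°

The pressure-gradient force points toward the northwest (bearing 315°).
Geostrophic balance: in the Northern Hemisphere the Coriolis force deflects motion to the right, so the geostrophic wind blows 90° to the right of the pressure-gradient force (low pressure on the left).
Rotating 315° by 90° clockwise gives 045° — the wind blows toward the northeast.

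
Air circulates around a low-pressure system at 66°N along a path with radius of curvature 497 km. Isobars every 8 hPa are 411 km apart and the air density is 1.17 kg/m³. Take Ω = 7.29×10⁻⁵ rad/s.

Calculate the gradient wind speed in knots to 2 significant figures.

21 knots

Coriolis parameter at 66°N:
f = 2Ω sin φ = 2 × 7.29×10⁻⁵ × sin 66° = 1.33×10⁻⁴ s⁻¹
Pressure gradient: |∂P/∂n| = 800 Pa / 411000 m = 1.95×10⁻³ Pa/m
Geostrophic speed: V_g = |∂P/∂n|/(fρ) = 1.95×10⁻³/(1.33×10⁻⁴ × 1.17) = 12.5 m/s
Around a low, centrifugal force acts outward with Coriolis, so pressure-gradient force balances both:
(1/ρ)|∂P/∂n| = fV + V²/R  →  V² + fR·V − fR·V_g = 0
With fR = 1.33×10⁻⁴ × 497×10³ m = 66.2 m/s:
V = [−fR + √((fR)² + 4 fR V_g)]/2 = [−66.2 + √(66.2² + 4×66.2×12.5)]/2 = 10.7 m/s
Subgeostrophic (V < V_g = 12.5 m/s), as expected around a low.
Converting: 10.7 m/s × 1.944 = 21 knots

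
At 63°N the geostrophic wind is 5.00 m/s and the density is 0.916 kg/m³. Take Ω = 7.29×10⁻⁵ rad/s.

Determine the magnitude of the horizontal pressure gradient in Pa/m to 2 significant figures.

5.9×10⁻⁴ Pa/m

Coriolis parameter at 63°N:
f = 2Ω sin φ = 2 × 7.29×10⁻⁵ × sin 63° = 1.30×10⁻⁴ s⁻¹
Geostrophic balance rearranged: |∂P/∂n| = f ρ V_g
|∂P/∂n| = 1.30×10⁻⁴ × 0.916 × 5.00 = 5.95×10⁻⁴ Pa/m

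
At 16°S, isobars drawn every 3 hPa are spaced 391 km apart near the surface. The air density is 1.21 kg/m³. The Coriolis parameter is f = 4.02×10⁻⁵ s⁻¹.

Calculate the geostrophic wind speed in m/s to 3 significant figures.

15.8 m/s

Pressure gradient: |∂P/∂n| = 300 Pa / 391000 m = 7.67×10⁻⁴ Pa/m
Geostrophic balance (pressure-gradient force = Coriolis force):
V_g = (1/(fρ)) |∂P/∂n| = 7.67×10⁻⁴ / (4.02×10⁻⁵ × 1.21) = 15.8 m/s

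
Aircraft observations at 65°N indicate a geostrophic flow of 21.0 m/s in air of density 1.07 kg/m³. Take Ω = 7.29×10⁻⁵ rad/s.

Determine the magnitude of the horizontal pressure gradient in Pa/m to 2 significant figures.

Coriolis parameter at 65°N:
f = 2Ω sin φ = 2 × 7.29×10⁻⁵ × sin 65° = 1.32×10⁻⁴ s⁻¹
Geostrophic balance rearranged: |∂P/∂n| = f ρ V_g
|∂P/∂n| = 1.32×10⁻⁴ × 1.07 × 21.0 = 2.97×10⁻³ Pa/m

3.0×10⁻³ Pa/m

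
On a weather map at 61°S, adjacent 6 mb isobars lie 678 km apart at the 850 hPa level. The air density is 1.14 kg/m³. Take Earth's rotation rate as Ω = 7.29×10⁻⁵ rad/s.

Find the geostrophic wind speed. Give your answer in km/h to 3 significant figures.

21.9 km/h

Coriolis parameter at 61°S:
f = 2Ω sin φ = 2 × 7.29×10⁻⁵ × sin 61° = 1.28×10⁻⁴ s⁻¹
Pressure gradient: |∂P/∂n| = 600 Pa / 678000 m = 8.85×10⁻⁴ Pa/m
Geostrophic balance (pressure-gradient force = Coriolis force):
V_g = (1/(fρ)) |∂P/∂n| = 8.85×10⁻⁴ / (1.28×10⁻⁴ × 1.14) = 6.09 m/s
Converting: 6.09 m/s × 3.6 = 21.9 km/h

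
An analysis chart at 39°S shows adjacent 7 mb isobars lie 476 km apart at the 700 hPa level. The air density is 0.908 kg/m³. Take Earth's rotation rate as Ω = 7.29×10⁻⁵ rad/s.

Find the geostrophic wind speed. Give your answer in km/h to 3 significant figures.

Coriolis parameter at 39°S:
f = 2Ω sin φ = 2 × 7.29×10⁻⁵ × sin 39° = 9.18×10⁻⁵ s⁻¹
Pressure gradient: |∂P/∂n| = 700 Pa / 476000 m = 1.47×10⁻³ Pa/m
Geostrophic balance (pressure-gradient force = Coriolis force):
V_g = (1/(fρ)) |∂P/∂n| = 1.47×10⁻³ / (9.18×10⁻⁵ × 0.908) = 17.7 m/s
Converting: 17.7 m/s × 3.6 = 63.5 km/h

63.5 km/h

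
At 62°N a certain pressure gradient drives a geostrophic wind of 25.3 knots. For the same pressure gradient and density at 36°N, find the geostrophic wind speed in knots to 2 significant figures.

38 knots

With the same pressure gradient and density, V_g ∝ 1/f ∝ 1/sin φ.
V₂ = V₁ · sin φ₁ / sin φ₂ = 25.3 × sin 62° / sin 36°
V₂ = 25.3 × 0.8829/0.5878 = 38 knots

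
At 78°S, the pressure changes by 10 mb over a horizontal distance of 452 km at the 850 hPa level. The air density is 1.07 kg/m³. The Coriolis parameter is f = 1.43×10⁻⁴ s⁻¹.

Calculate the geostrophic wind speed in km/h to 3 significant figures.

Pressure gradient: |∂P/∂n| = 1000 Pa / 452000 m = 2.21×10⁻³ Pa/m
Geostrophic balance (pressure-gradient force = Coriolis force):
V_g = (1/(fρ)) |∂P/∂n| = 2.21×10⁻³ / (1.43×10⁻⁴ × 1.07) = 14.5 m/s
Converting: 14.5 m/s × 3.6 = 52.1 km/h

52.1 km/h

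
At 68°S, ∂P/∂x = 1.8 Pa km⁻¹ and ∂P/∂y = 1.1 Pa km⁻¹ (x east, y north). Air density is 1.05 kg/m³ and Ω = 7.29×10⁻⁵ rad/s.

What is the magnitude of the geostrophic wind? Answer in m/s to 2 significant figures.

15 m/s

Coriolis parameter at 68°S:
f = 2Ω sin φ = 2 × 7.29×10⁻⁵ × sin 68° = 1.35×10⁻⁴ s⁻¹
In the Southern Hemisphere f is negative: f = −1.35×10⁻⁴ s⁻¹.
Component geostrophic relations (x east, y north):
u_g = −(1/(fρ)) ∂P/∂y,  v_g = (1/(fρ)) ∂P/∂x
u_g = −(1.1×10⁻³)/(−1.35×10⁻⁴ × 1.05) = 7.75 m/s;  v_g = (1.8×10⁻³)/(−1.35×10⁻⁴ × 1.05) = −12.7 m/s
|V_g| = √(u_g² + v_g²) = 14.9 m/s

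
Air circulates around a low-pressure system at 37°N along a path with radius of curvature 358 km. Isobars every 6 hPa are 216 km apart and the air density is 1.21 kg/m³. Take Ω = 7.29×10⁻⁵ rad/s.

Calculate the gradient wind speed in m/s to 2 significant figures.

Coriolis parameter at 37°N:
f = 2Ω sin φ = 2 × 7.29×10⁻⁵ × sin 37° = 8.77×10⁻⁵ s⁻¹
Pressure gradient: |∂P/∂n| = 600 Pa / 216000 m = 2.78×10⁻³ Pa/m
Geostrophic speed: V_g = |∂P/∂n|/(fρ) = 2.78×10⁻³/(8.77×10⁻⁵ × 1.21) = 26.2 m/s
Around a low, centrifugal force acts outward with Coriolis, so pressure-gradient force balances both:
(1/ρ)|∂P/∂n| = fV + V²/R  →  V² + fR·V − fR·V_g = 0
With fR = 8.77×10⁻⁵ × 358×10³ m = 31.4 m/s:
V = [−fR + √((fR)² + 4 fR V_g)]/2 = [−31.4 + √(31.4² + 4×31.4×26.2)]/2 = 17 m/s
Subgeostrophic (V < V_g = 26.2 m/s), as expected around a low.

17 m/s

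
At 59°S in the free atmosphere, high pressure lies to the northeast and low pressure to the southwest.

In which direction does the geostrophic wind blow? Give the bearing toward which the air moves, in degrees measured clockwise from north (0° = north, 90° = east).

135°

The pressure-gradient force points toward the southwest (bearing 225°).
Geostrophic balance: in the Southern Hemisphere the Coriolis force deflects motion to the left, so the geostrophic wind blows 90° to the left of the pressure-gradient force (low pressure on the right).
Rotating 225° by 90° counterclockwise gives 135° — the wind blows toward the southeast.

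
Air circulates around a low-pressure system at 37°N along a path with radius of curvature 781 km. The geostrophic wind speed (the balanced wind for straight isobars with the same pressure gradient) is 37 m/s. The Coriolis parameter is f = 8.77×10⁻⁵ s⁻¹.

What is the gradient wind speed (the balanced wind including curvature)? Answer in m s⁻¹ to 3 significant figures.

26.6 m s⁻¹

Around a low, centrifugal force acts outward with Coriolis, so pressure-gradient force balances both:
(1/ρ)|∂P/∂n| = fV + V²/R  →  V² + fR·V − fR·V_g = 0
With fR = 8.77×10⁻⁵ × 781×10³ m = 68.5 m/s:
V = [−fR + √((fR)² + 4 fR V_g)]/2 = [−68.5 + √(68.5² + 4×68.5×37)]/2 = 26.6 m/s
Subgeostrophic (V < V_g = 37 m/s), as expected around a low.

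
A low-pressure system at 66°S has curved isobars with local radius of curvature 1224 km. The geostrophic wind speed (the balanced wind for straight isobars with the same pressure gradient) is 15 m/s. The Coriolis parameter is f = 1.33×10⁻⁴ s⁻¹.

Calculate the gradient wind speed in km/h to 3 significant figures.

49.8 km/h

Around a low, centrifugal force acts outward with Coriolis, so pressure-gradient force balances both:
(1/ρ)|∂P/∂n| = fV + V²/R  →  V² + fR·V − fR·V_g = 0
With fR = 1.33×10⁻⁴ × 1224×10³ m = 163 m/s:
V = [−fR + √((fR)² + 4 fR V_g)]/2 = [−163 + √(163² + 4×163×15)]/2 = 13.8 m/s
Subgeostrophic (V < V_g = 15 m/s), as expected around a low.
Converting: 13.8 m/s × 3.6 = 49.8 km/h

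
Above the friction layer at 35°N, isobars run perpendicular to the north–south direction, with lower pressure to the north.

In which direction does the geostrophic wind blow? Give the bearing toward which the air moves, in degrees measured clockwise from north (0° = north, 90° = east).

The pressure-gradient force points toward the north (bearing 000°).
Geostrophic balance: in the Northern Hemisphere the Coriolis force deflects motion to the right, so the geostrophic wind blows 90° to the right of the pressure-gradient force (low pressure on the left).
Rotating 000° by 90° clockwise gives 090° — the wind blows toward the east.

090°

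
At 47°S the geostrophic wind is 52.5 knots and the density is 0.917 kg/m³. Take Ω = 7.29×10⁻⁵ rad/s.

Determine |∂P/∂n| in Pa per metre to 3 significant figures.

Coriolis parameter at 47°S:
f = 2Ω sin φ = 2 × 7.29×10⁻⁵ × sin 47° = 1.07×10⁻⁴ s⁻¹
Wind speed in SI: 52.5 knots = 27.0 m/s
Geostrophic balance rearranged: |∂P/∂n| = f ρ V_g
|∂P/∂n| = 1.07×10⁻⁴ × 0.917 × 27.0 = 2.64×10⁻³ Pa/m

2.64×10⁻³ Pa/m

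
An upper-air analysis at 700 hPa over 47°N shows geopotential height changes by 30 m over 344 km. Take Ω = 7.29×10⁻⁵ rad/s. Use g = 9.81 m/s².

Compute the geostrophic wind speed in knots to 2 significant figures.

16 knots

Coriolis parameter at 47°N:
f = 2Ω sin φ = 2 × 7.29×10⁻⁵ × sin 47° = 1.07×10⁻⁴ s⁻¹
Height gradient: |∂Z/∂n| = 30 m / 344000 m = 8.72×10⁻⁵
On a pressure surface, geostrophic balance gives V_g = (g/f)|∂Z/∂n|:
V_g = 9.81 × 8.72×10⁻⁵ / 1.07×10⁻⁴ = 8.02 m/s
Converting: 8.02 m/s × 1.944 = 16 knots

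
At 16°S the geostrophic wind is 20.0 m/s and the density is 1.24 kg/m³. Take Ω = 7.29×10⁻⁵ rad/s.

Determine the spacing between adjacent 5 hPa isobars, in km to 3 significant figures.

502 km

Coriolis parameter at 16°S:
f = 2Ω sin φ = 2 × 7.29×10⁻⁵ × sin 16° = 4.02×10⁻⁵ s⁻¹
Geostrophic balance rearranged: |∂P/∂n| = f ρ V_g
|∂P/∂n| = 4.02×10⁻⁵ × 1.24 × 20.0 = 9.97×10⁻⁴ Pa/m
Isobar spacing: Δn = ΔP/|∂P/∂n| = 500 Pa / 9.97×10⁻⁴ Pa/m = 501675 m ≈ 502 km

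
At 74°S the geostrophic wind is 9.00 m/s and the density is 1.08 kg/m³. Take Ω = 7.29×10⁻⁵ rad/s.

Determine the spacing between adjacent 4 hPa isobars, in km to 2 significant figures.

Coriolis parameter at 74°S:
f = 2Ω sin φ = 2 × 7.29×10⁻⁵ × sin 74° = 1.40×10⁻⁴ s⁻¹
Geostrophic balance rearranged: |∂P/∂n| = f ρ V_g
|∂P/∂n| = 1.40×10⁻⁴ × 1.08 × 9.00 = 1.36×10⁻³ Pa/m
Isobar spacing: Δn = ΔP/|∂P/∂n| = 400 Pa / 1.36×10⁻³ Pa/m = 293626 m ≈ 290 km

290 km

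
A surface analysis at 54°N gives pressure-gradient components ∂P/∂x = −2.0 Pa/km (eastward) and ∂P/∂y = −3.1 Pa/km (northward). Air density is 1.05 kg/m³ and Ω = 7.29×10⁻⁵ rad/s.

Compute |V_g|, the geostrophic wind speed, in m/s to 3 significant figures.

29.8 m/s

Coriolis parameter at 54°N:
f = 2Ω sin φ = 2 × 7.29×10⁻⁵ × sin 54° = 1.18×10⁻⁴ s⁻¹
Component geostrophic relations (x east, y north):
u_g = −(1/(fρ)) ∂P/∂y,  v_g = (1/(fρ)) ∂P/∂x
u_g = −(−3.1×10⁻³)/(1.18×10⁻⁴ × 1.05) = 25.0 m/s;  v_g = (−2.0×10⁻³)/(1.18×10⁻⁴ × 1.05) = −16.1 m/s
|V_g| = √(u_g² + v_g²) = 29.8 m/s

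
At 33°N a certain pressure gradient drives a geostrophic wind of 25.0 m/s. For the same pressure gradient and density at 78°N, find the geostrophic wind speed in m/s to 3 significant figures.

With the same pressure gradient and density, V_g ∝ 1/f ∝ 1/sin φ.
V₂ = V₁ · sin φ₁ / sin φ₂ = 25.0 × sin 33° / sin 78°
V₂ = 25.0 × 0.5446/0.9781 = 13.9 m/s

13.9 m/s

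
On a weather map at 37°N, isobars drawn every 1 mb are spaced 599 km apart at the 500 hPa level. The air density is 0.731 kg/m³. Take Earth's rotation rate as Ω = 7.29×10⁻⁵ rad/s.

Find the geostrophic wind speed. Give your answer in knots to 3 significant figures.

Coriolis parameter at 37°N:
f = 2Ω sin φ = 2 × 7.29×10⁻⁵ × sin 37° = 8.77×10⁻⁵ s⁻¹
Pressure gradient: |∂P/∂n| = 100 Pa / 599000 m = 1.67×10⁻⁴ Pa/m
Geostrophic balance (pressure-gradient force = Coriolis force):
V_g = (1/(fρ)) |∂P/∂n| = 1.67×10⁻⁴ / (8.77×10⁻⁵ × 0.731) = 2.60 m/s
Converting: 2.60 m/s × 1.944 = 5.06 knots

5.06 knots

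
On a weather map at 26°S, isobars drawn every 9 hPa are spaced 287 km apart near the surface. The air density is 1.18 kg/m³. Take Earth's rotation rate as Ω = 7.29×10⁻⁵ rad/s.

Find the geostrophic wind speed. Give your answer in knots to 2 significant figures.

Coriolis parameter at 26°S:
f = 2Ω sin φ = 2 × 7.29×10⁻⁵ × sin 26° = 6.39×10⁻⁵ s⁻¹
Pressure gradient: |∂P/∂n| = 900 Pa / 287000 m = 3.14×10⁻³ Pa/m
Geostrophic balance (pressure-gradient force = Coriolis force):
V_g = (1/(fρ)) |∂P/∂n| = 3.14×10⁻³ / (6.39×10⁻⁵ × 1.18) = 41.6 m/s
Converting: 41.6 m/s × 1.944 = 81 knots

81 knots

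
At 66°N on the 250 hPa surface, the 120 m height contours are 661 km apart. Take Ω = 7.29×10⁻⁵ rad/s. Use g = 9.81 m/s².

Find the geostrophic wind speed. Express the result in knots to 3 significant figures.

Coriolis parameter at 66°N:
f = 2Ω sin φ = 2 × 7.29×10⁻⁵ × sin 66° = 1.33×10⁻⁴ s⁻¹
Height gradient: |∂Z/∂n| = 120 m / 661000 m = 1.82×10⁻⁴
On a pressure surface, geostrophic balance gives V_g = (g/f)|∂Z/∂n|:
V_g = 9.81 × 1.82×10⁻⁴ / 1.33×10⁻⁴ = 13.4 m/s
Converting: 13.4 m/s × 1.944 = 26.0 knots

26.0 knots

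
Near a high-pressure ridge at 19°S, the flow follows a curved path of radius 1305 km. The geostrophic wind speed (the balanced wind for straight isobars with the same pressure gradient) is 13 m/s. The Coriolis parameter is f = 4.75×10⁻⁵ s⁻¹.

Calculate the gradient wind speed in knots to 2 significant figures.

Around a high, pressure-gradient force acts outward with centrifugal, so Coriolis balances both:
fV = (1/ρ)|∂P/∂n| + V²/R  →  V² − fR·V + fR·V_g = 0
With fR = 4.75×10⁻⁵ × 1305×10³ m = 62.0 m/s:
V = [fR − √((fR)² − 4 fR V_g)]/2 = [62.0 − √(62.0² − 4×62.0×13)]/2 = 18.6 m/s
Supergeostrophic (V > V_g = 13 m/s), as expected around a high.
Converting: 18.6 m/s × 1.944 = 36 knots

36 knots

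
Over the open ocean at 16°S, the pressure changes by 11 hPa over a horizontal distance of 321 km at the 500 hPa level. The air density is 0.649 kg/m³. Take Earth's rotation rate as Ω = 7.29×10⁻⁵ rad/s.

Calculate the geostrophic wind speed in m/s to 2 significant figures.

130 m/s

Coriolis parameter at 16°S:
f = 2Ω sin φ = 2 × 7.29×10⁻⁵ × sin 16° = 4.02×10⁻⁵ s⁻¹
Pressure gradient: |∂P/∂n| = 1100 Pa / 321000 m = 3.43×10⁻³ Pa/m
Geostrophic balance (pressure-gradient force = Coriolis force):
V_g = (1/(fρ)) |∂P/∂n| = 3.43×10⁻³ / (4.02×10⁻⁵ × 0.649) = 131 m/s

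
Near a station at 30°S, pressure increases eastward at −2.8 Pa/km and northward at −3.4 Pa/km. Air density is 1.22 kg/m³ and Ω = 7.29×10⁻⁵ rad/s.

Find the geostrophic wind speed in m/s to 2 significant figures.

Coriolis parameter at 30°S:
f = 2Ω sin φ = 2 × 7.29×10⁻⁵ × sin 30° = 7.29×10⁻⁵ s⁻¹
In the Southern Hemisphere f is negative: f = −7.29×10⁻⁵ s⁻¹.
Component geostrophic relations (x east, y north):
u_g = −(1/(fρ)) ∂P/∂y,  v_g = (1/(fρ)) ∂P/∂x
u_g = −(−3.4×10⁻³)/(−7.29×10⁻⁵ × 1.22) = −38.2 m/s;  v_g = (−2.8×10⁻³)/(−7.29×10⁻⁵ × 1.22) = 31.5 m/s
|V_g| = √(u_g² + v_g²) = 49.5 m/s

50 m/s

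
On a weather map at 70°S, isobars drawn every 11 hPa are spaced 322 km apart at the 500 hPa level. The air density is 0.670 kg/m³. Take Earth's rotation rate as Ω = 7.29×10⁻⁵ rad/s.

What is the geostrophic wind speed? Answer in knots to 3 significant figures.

Coriolis parameter at 70°S:
f = 2Ω sin φ = 2 × 7.29×10⁻⁵ × sin 70° = 1.37×10⁻⁴ s⁻¹
Pressure gradient: |∂P/∂n| = 1100 Pa / 322000 m = 3.42×10⁻³ Pa/m
Geostrophic balance (pressure-gradient force = Coriolis force):
V_g = (1/(fρ)) |∂P/∂n| = 3.42×10⁻³ / (1.37×10⁻⁴ × 0.670) = 37.2 m/s
Converting: 37.2 m/s × 1.944 = 72.3 knots

72.3 knots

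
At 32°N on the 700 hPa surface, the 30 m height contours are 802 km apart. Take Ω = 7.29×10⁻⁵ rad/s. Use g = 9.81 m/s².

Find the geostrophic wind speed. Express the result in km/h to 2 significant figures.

Coriolis parameter at 32°N:
f = 2Ω sin φ = 2 × 7.29×10⁻⁵ × sin 32° = 7.73×10⁻⁵ s⁻¹
Height gradient: |∂Z/∂n| = 30 m / 802000 m = 3.74×10⁻⁵
On a pressure surface, geostrophic balance gives V_g = (g/f)|∂Z/∂n|:
V_g = 9.81 × 3.74×10⁻⁵ / 7.73×10⁻⁵ = 4.75 m/s
Converting: 4.75 m/s × 3.6 = 17 km/h

17 km/h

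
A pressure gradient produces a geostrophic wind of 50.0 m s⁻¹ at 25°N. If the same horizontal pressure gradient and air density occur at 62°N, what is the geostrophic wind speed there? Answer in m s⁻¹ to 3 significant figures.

23.9 m s⁻¹

With the same pressure gradient and density, V_g ∝ 1/f ∝ 1/sin φ.
V₂ = V₁ · sin φ₁ / sin φ₂ = 50.0 × sin 25° / sin 62°
V₂ = 50.0 × 0.4226/0.8829 = 23.9 m s⁻¹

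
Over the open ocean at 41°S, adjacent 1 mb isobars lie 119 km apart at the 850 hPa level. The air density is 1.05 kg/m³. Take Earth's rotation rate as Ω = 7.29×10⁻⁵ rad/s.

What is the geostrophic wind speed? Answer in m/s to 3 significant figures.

Coriolis parameter at 41°S:
f = 2Ω sin φ = 2 × 7.29×10⁻⁵ × sin 41° = 9.57×10⁻⁵ s⁻¹
Pressure gradient: |∂P/∂n| = 100 Pa / 119000 m = 8.40×10⁻⁴ Pa/m
Geostrophic balance (pressure-gradient force = Coriolis force):
V_g = (1/(fρ)) |∂P/∂n| = 8.40×10⁻⁴ / (9.57×10⁻⁵ × 1.05) = 8.37 m/s

8.37 m/s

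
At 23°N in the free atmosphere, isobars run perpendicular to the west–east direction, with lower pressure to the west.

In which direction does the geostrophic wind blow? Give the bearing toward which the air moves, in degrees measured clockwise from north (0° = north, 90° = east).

000°

The pressure-gradient force points toward the west (bearing 270°).
Geostrophic balance: in the Northern Hemisphere the Coriolis force deflects motion to the right, so the geostrophic wind blows 90° to the right of the pressure-gradient force (low pressure on the left).
Rotating 270° by 90° clockwise gives 000° — the wind blows toward the north.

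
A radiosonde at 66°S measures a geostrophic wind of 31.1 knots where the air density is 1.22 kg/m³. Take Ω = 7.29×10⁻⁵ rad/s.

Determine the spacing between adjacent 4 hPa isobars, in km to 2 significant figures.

150 km

Coriolis parameter at 66°S:
f = 2Ω sin φ = 2 × 7.29×10⁻⁵ × sin 66° = 1.33×10⁻⁴ s⁻¹
Wind speed in SI: 31.1 knots = 16.0 m/s
Geostrophic balance rearranged: |∂P/∂n| = f ρ V_g
|∂P/∂n| = 1.33×10⁻⁴ × 1.22 × 16.0 = 2.60×10⁻³ Pa/m
Isobar spacing: Δn = ΔP/|∂P/∂n| = 400 Pa / 2.60×10⁻³ Pa/m = 153856 m ≈ 150 km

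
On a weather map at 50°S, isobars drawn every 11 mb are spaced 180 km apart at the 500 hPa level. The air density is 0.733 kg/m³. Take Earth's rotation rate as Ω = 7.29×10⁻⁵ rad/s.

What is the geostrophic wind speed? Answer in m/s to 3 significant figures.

74.6 m/s

Coriolis parameter at 50°S:
f = 2Ω sin φ = 2 × 7.29×10⁻⁵ × sin 50° = 1.12×10⁻⁴ s⁻¹
Pressure gradient: |∂P/∂n| = 1100 Pa / 180000 m = 6.11×10⁻³ Pa/m
Geostrophic balance (pressure-gradient force = Coriolis force):
V_g = (1/(fρ)) |∂P/∂n| = 6.11×10⁻³ / (1.12×10⁻⁴ × 0.733) = 74.6 m/s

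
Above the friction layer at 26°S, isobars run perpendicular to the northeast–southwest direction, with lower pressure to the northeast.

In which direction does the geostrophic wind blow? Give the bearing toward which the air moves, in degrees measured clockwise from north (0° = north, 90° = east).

The pressure-gradient force points toward the northeast (bearing 045°).
Geostrophic balance: in the Southern Hemisphere the Coriolis force deflects motion to the left, so the geostrophic wind blows 90° to the left of the pressure-gradient force (low pressure on the right).
Rotating 045° by 90° counterclockwise gives 315° — the wind blows toward the northwest.

315°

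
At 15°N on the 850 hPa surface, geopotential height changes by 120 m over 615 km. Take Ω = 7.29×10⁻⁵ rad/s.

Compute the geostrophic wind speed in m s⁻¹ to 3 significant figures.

Coriolis parameter at 15°N:
f = 2Ω sin φ = 2 × 7.29×10⁻⁵ × sin 15° = 3.77×10⁻⁵ s⁻¹
Height gradient: |∂Z/∂n| = 120 m / 615000 m = 1.95×10⁻⁴
On a pressure surface, geostrophic balance gives V_g = (g/f)|∂Z/∂n|:
V_g = 9.81 × 1.95×10⁻⁴ / 3.77×10⁻⁵ = 50.7 m/s

50.7 m s⁻¹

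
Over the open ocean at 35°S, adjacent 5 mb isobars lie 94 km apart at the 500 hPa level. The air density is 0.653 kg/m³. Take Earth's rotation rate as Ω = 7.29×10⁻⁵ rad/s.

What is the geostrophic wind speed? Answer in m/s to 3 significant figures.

97.4 m/s

Coriolis parameter at 35°S:
f = 2Ω sin φ = 2 × 7.29×10⁻⁵ × sin 35° = 8.36×10⁻⁵ s⁻¹
Pressure gradient: |∂P/∂n| = 500 Pa / 94000 m = 5.32×10⁻³ Pa/m
Geostrophic balance (pressure-gradient force = Coriolis force):
V_g = (1/(fρ)) |∂P/∂n| = 5.32×10⁻³ / (8.36×10⁻⁵ × 0.653) = 97.4 m/s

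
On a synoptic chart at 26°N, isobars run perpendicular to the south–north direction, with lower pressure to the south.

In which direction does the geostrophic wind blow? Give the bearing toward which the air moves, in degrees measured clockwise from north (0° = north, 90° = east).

The pressure-gradient force points toward the south (bearing 180°).
Geostrophic balance: in the Northern Hemisphere the Coriolis force deflects motion to the right, so the geostrophic wind blows 90° to the right of the pressure-gradient force (low pressure on the left).
Rotating 180° by 90° clockwise gives 270° — the wind blows toward the west.

270°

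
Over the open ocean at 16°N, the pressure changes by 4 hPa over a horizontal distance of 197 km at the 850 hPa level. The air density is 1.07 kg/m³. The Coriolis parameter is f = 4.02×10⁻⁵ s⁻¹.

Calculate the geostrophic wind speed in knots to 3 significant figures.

Pressure gradient: |∂P/∂n| = 400 Pa / 197000 m = 2.03×10⁻³ Pa/m
Geostrophic balance (pressure-gradient force = Coriolis force):
V_g = (1/(fρ)) |∂P/∂n| = 2.03×10⁻³ / (4.02×10⁻⁵ × 1.07) = 47.2 m/s
Converting: 47.2 m/s × 1.944 = 91.8 knots

91.8 knots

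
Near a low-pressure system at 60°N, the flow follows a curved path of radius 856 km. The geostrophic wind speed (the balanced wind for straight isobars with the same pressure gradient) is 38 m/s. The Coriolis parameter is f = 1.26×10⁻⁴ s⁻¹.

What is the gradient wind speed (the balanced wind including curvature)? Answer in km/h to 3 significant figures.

107 km/h

Around a low, centrifugal force acts outward with Coriolis, so pressure-gradient force balances both:
(1/ρ)|∂P/∂n| = fV + V²/R  →  V² + fR·V − fR·V_g = 0
With fR = 1.26×10⁻⁴ × 856×10³ m = 108 m/s:
V = [−fR + √((fR)² + 4 fR V_g)]/2 = [−108 + √(108² + 4×108×38)]/2 = 29.8 m/s
Subgeostrophic (V < V_g = 38 m/s), as expected around a low.
Converting: 29.8 m/s × 3.6 = 107 km/h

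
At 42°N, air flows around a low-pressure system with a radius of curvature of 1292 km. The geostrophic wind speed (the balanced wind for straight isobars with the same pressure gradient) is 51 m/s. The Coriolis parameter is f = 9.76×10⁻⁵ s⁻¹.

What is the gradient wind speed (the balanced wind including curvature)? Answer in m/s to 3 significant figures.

39.0 m/s

Around a low, centrifugal force acts outward with Coriolis, so pressure-gradient force balances both:
(1/ρ)|∂P/∂n| = fV + V²/R  →  V² + fR·V − fR·V_g = 0
With fR = 9.76×10⁻⁵ × 1292×10³ m = 126 m/s:
V = [−fR + √((fR)² + 4 fR V_g)]/2 = [−126 + √(126² + 4×126×51)]/2 = 39 m/s
Subgeostrophic (V < V_g = 51 m/s), as expected around a low.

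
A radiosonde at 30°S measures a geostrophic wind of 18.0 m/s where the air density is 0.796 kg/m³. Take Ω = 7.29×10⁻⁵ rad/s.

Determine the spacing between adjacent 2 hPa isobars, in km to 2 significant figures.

Coriolis parameter at 30°S:
f = 2Ω sin φ = 2 × 7.29×10⁻⁵ × sin 30° = 7.29×10⁻⁵ s⁻¹
Geostrophic balance rearranged: |∂P/∂n| = f ρ V_g
|∂P/∂n| = 7.29×10⁻⁵ × 0.796 × 18.0 = 1.04×10⁻³ Pa/m
Isobar spacing: Δn = ΔP/|∂P/∂n| = 200 Pa / 1.04×10⁻³ Pa/m = 191477 m ≈ 190 km

190 km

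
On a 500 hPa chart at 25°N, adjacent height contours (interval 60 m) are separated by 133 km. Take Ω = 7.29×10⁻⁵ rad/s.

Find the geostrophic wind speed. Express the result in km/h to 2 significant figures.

260 km/h

Coriolis parameter at 25°N:
f = 2Ω sin φ = 2 × 7.29×10⁻⁵ × sin 25° = 6.16×10⁻⁵ s⁻¹
Height gradient: |∂Z/∂n| = 60 m / 133000 m = 4.51×10⁻⁴
On a pressure surface, geostrophic balance gives V_g = (g/f)|∂Z/∂n|:
V_g = 9.81 × 4.51×10⁻⁴ / 6.16×10⁻⁵ = 71.8 m/s
Converting: 71.8 m/s × 3.6 = 260 km/h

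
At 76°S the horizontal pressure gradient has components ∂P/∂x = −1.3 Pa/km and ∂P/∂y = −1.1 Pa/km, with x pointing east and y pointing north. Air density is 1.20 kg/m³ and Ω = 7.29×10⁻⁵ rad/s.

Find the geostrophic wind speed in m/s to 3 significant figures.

10.0 m/s

Coriolis parameter at 76°S:
f = 2Ω sin φ = 2 × 7.29×10⁻⁵ × sin 76° = 1.41×10⁻⁴ s⁻¹
In the Southern Hemisphere f is negative: f = −1.41×10⁻⁴ s⁻¹.
Component geostrophic relations (x east, y north):
u_g = −(1/(fρ)) ∂P/∂y,  v_g = (1/(fρ)) ∂P/∂x
u_g = −(−1.1×10⁻³)/(−1.41×10⁻⁴ × 1.20) = −6.48 m/s;  v_g = (−1.3×10⁻³)/(−1.41×10⁻⁴ × 1.20) = 7.66 m/s
|V_g| = √(u_g² + v_g²) = 10.0 m/s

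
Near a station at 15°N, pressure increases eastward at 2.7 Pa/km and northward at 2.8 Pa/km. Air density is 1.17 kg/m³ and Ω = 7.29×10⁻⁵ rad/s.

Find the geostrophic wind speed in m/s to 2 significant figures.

88 m/s

Coriolis parameter at 15°N:
f = 2Ω sin φ = 2 × 7.29×10⁻⁵ × sin 15° = 3.77×10⁻⁵ s⁻¹
Component geostrophic relations (x east, y north):
u_g = −(1/(fρ)) ∂P/∂y,  v_g = (1/(fρ)) ∂P/∂x
u_g = −(2.8×10⁻³)/(3.77×10⁻⁵ × 1.17) = −63.4 m/s;  v_g = (2.7×10⁻³)/(3.77×10⁻⁵ × 1.17) = 61.2 m/s
|V_g| = √(u_g² + v_g²) = 88.1 m/s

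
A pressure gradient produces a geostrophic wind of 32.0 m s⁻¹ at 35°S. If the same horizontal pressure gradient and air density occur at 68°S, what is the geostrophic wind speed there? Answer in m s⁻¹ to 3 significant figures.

19.8 m s⁻¹

With the same pressure gradient and density, V_g ∝ 1/f ∝ 1/sin φ.
V₂ = V₁ · sin φ₁ / sin φ₂ = 32.0 × sin 35° / sin 68°
V₂ = 32.0 × 0.5736/0.9272 = 19.8 m s⁻¹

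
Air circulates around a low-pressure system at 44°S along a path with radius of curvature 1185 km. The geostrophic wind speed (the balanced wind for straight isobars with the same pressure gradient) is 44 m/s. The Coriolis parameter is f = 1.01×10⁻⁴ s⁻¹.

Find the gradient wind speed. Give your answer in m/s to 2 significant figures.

34 m/s

Around a low, centrifugal force acts outward with Coriolis, so pressure-gradient force balances both:
(1/ρ)|∂P/∂n| = fV + V²/R  →  V² + fR·V − fR·V_g = 0
With fR = 1.01×10⁻⁴ × 1185×10³ m = 120 m/s:
V = [−fR + √((fR)² + 4 fR V_g)]/2 = [−120 + √(120² + 4×120×44)]/2 = 34.2 m/s
Subgeostrophic (V < V_g = 44 m/s), as expected around a low.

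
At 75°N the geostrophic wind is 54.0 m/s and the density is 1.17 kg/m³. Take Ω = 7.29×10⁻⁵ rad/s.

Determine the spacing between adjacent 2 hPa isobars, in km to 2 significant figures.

22 km

Coriolis parameter at 75°N:
f = 2Ω sin φ = 2 × 7.29×10⁻⁵ × sin 75° = 1.41×10⁻⁴ s⁻¹
Geostrophic balance rearranged: |∂P/∂n| = f ρ V_g
|∂P/∂n| = 1.41×10⁻⁴ × 1.17 × 54.0 = 8.90×10⁻³ Pa/m
Isobar spacing: Δn = ΔP/|∂P/∂n| = 200 Pa / 8.90×10⁻³ Pa/m = 22478 m ≈ 22 km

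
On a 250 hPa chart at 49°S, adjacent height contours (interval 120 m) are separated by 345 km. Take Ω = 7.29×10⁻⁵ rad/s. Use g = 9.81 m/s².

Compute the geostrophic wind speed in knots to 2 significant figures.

Coriolis parameter at 49°S:
f = 2Ω sin φ = 2 × 7.29×10⁻⁵ × sin 49° = 1.10×10⁻⁴ s⁻¹
Height gradient: |∂Z/∂n| = 120 m / 345000 m = 3.48×10⁻⁴
On a pressure surface, geostrophic balance gives V_g = (g/f)|∂Z/∂n|:
V_g = 9.81 × 3.48×10⁻⁴ / 1.10×10⁻⁴ = 31.0 m/s
Converting: 31.0 m/s × 1.944 = 60 knots

60 knots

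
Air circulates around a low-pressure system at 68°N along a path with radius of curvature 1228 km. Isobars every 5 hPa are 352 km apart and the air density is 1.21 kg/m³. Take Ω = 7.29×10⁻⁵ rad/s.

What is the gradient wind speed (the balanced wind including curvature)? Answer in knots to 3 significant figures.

16.1 knots

Coriolis parameter at 68°N:
f = 2Ω sin φ = 2 × 7.29×10⁻⁵ × sin 68° = 1.35×10⁻⁴ s⁻¹
Pressure gradient: |∂P/∂n| = 500 Pa / 352000 m = 1.42×10⁻³ Pa/m
Geostrophic speed: V_g = |∂P/∂n|/(fρ) = 1.42×10⁻³/(1.35×10⁻⁴ × 1.21) = 8.68 m/s
Around a low, centrifugal force acts outward with Coriolis, so pressure-gradient force balances both:
(1/ρ)|∂P/∂n| = fV + V²/R  →  V² + fR·V − fR·V_g = 0
With fR = 1.35×10⁻⁴ × 1228×10³ m = 166 m/s:
V = [−fR + √((fR)² + 4 fR V_g)]/2 = [−166 + √(166² + 4×166×8.68)]/2 = 8.27 m/s
Subgeostrophic (V < V_g = 8.68 m/s), as expected around a low.
Converting: 8.27 m/s × 1.944 = 16.1 knots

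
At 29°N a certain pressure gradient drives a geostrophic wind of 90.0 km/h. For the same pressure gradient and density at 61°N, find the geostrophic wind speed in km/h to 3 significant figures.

With the same pressure gradient and density, V_g ∝ 1/f ∝ 1/sin φ.
V₂ = V₁ · sin φ₁ / sin φ₂ = 90.0 × sin 29° / sin 61°
V₂ = 90.0 × 0.4848/0.8746 = 49.9 km/h

49.9 km/h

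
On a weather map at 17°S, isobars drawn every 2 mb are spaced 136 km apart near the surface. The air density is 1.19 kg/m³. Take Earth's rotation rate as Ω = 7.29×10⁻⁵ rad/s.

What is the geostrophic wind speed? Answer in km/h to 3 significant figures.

Coriolis parameter at 17°S:
f = 2Ω sin φ = 2 × 7.29×10⁻⁵ × sin 17° = 4.26×10⁻⁵ s⁻¹
Pressure gradient: |∂P/∂n| = 200 Pa / 136000 m = 1.47×10⁻³ Pa/m
Geostrophic balance (pressure-gradient force = Coriolis force):
V_g = (1/(fρ)) |∂P/∂n| = 1.47×10⁻³ / (4.26×10⁻⁵ × 1.19) = 29.0 m/s
Converting: 29.0 m/s × 3.6 = 104 km/h

104 km/h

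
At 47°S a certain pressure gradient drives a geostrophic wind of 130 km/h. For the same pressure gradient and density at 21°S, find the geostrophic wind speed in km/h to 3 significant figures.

With the same pressure gradient and density, V_g ∝ 1/f ∝ 1/sin φ.
V₂ = V₁ · sin φ₁ / sin φ₂ = 130 × sin 47° / sin 21°
V₂ = 130 × 0.7314/0.3584 = 265 km/h

265 km/h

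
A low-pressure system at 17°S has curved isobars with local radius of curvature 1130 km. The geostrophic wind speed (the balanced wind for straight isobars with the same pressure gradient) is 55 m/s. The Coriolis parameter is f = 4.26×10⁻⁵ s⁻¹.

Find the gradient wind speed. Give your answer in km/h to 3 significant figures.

Around a low, centrifugal force acts outward with Coriolis, so pressure-gradient force balances both:
(1/ρ)|∂P/∂n| = fV + V²/R  →  V² + fR·V − fR·V_g = 0
With fR = 4.26×10⁻⁵ × 1130×10³ m = 48.1 m/s:
V = [−fR + √((fR)² + 4 fR V_g)]/2 = [−48.1 + √(48.1² + 4×48.1×55)]/2 = 32.7 m/s
Subgeostrophic (V < V_g = 55 m/s), as expected around a low.
Converting: 32.7 m/s × 3.6 = 118 km/h

118 km/h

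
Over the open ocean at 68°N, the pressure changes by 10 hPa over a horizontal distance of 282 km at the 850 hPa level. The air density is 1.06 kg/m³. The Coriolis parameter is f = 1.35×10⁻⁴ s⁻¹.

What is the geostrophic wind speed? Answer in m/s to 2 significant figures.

Pressure gradient: |∂P/∂n| = 1000 Pa / 282000 m = 3.55×10⁻³ Pa/m
Geostrophic balance (pressure-gradient force = Coriolis force):
V_g = (1/(fρ)) |∂P/∂n| = 3.55×10⁻³ / (1.35×10⁻⁴ × 1.06) = 24.8 m/s

25 m/s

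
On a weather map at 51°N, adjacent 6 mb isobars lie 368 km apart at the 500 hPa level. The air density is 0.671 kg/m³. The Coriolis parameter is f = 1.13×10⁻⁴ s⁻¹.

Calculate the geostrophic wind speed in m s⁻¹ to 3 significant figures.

Pressure gradient: |∂P/∂n| = 600 Pa / 368000 m = 1.63×10⁻³ Pa/m
Geostrophic balance (pressure-gradient force = Coriolis force):
V_g = (1/(fρ)) |∂P/∂n| = 1.63×10⁻³ / (1.13×10⁻⁴ × 0.671) = 21.5 m/s

21.5 m s⁻¹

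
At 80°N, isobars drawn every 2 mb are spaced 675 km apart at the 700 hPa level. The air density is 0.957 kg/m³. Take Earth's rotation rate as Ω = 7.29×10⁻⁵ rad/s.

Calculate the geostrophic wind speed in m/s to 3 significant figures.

2.16 m/s

Coriolis parameter at 80°N:
f = 2Ω sin φ = 2 × 7.29×10⁻⁵ × sin 80° = 1.44×10⁻⁴ s⁻¹
Pressure gradient: |∂P/∂n| = 200 Pa / 675000 m = 2.96×10⁻⁴ Pa/m
Geostrophic balance (pressure-gradient force = Coriolis force):
V_g = (1/(fρ)) |∂P/∂n| = 2.96×10⁻⁴ / (1.44×10⁻⁴ × 0.957) = 2.16 m/s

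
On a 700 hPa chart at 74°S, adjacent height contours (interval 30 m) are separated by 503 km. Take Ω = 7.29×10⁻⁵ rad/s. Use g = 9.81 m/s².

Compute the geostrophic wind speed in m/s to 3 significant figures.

Coriolis parameter at 74°S:
f = 2Ω sin φ = 2 × 7.29×10⁻⁵ × sin 74° = 1.40×10⁻⁴ s⁻¹
Height gradient: |∂Z/∂n| = 30 m / 503000 m = 5.96×10⁻⁵
On a pressure surface, geostrophic balance gives V_g = (g/f)|∂Z/∂n|:
V_g = 9.81 × 5.96×10⁻⁵ / 1.40×10⁻⁴ = 4.17 m/s

4.17 m/s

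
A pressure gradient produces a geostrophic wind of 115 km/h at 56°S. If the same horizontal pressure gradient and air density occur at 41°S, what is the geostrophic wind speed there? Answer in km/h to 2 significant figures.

With the same pressure gradient and density, V_g ∝ 1/f ∝ 1/sin φ.
V₂ = V₁ · sin φ₁ / sin φ₂ = 115 × sin 56° / sin 41°
V₂ = 115 × 0.8290/0.6561 = 150 km/h

150 km/h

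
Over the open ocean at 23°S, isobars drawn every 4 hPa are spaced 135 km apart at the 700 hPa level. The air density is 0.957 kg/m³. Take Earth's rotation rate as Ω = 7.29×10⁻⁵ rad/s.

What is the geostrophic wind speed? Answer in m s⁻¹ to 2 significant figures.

54 m s⁻¹

Coriolis parameter at 23°S:
f = 2Ω sin φ = 2 × 7.29×10⁻⁵ × sin 23° = 5.70×10⁻⁵ s⁻¹
Pressure gradient: |∂P/∂n| = 400 Pa / 135000 m = 2.96×10⁻³ Pa/m
Geostrophic balance (pressure-gradient force = Coriolis force):
V_g = (1/(fρ)) |∂P/∂n| = 2.96×10⁻³ / (5.70×10⁻⁵ × 0.957) = 54.3 m/s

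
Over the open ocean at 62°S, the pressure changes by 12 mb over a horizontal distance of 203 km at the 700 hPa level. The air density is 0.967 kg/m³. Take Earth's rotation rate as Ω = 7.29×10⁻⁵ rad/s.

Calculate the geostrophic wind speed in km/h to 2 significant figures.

170 km/h

Coriolis parameter at 62°S:
f = 2Ω sin φ = 2 × 7.29×10⁻⁵ × sin 62° = 1.29×10⁻⁴ s⁻¹
Pressure gradient: |∂P/∂n| = 1200 Pa / 203000 m = 5.91×10⁻³ Pa/m
Geostrophic balance (pressure-gradient force = Coriolis force):
V_g = (1/(fρ)) |∂P/∂n| = 5.91×10⁻³ / (1.29×10⁻⁴ × 0.967) = 47.5 m/s
Converting: 47.5 m/s × 3.6 = 170 km/h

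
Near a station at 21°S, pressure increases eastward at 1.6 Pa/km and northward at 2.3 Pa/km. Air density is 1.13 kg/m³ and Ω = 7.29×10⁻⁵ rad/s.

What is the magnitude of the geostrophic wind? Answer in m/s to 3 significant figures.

47.5 m/s

Coriolis parameter at 21°S:
f = 2Ω sin φ = 2 × 7.29×10⁻⁵ × sin 21° = 5.23×10⁻⁵ s⁻¹
In the Southern Hemisphere f is negative: f = −5.23×10⁻⁵ s⁻¹.
Component geostrophic relations (x east, y north):
u_g = −(1/(fρ)) ∂P/∂y,  v_g = (1/(fρ)) ∂P/∂x
u_g = −(2.3×10⁻³)/(−5.23×10⁻⁵ × 1.13) = 39.0 m/s;  v_g = (1.6×10⁻³)/(−5.23×10⁻⁵ × 1.13) = −27.1 m/s
|V_g| = √(u_g² + v_g²) = 47.5 m/s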